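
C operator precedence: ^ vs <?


'<' is relational (level 7); '^' is bitwise XOR (level 4)
Higher level binds tighter
'<' has higher precedence than '^'


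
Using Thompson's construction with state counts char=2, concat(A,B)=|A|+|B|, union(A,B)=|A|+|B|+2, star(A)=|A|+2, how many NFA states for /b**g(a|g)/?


Syntax tree has 4 char leaf(s), 1 union(s), 2 star(s)
chars contribute 4×2 = 8; each union adds +2; each star adds +2
Total: 8 + 2 + 4 = 14 states


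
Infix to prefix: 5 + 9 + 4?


left-to-right (same/higher precedence on left): tree is (+ (+ 5 9) 4)
Prefix: + + 5 9 4


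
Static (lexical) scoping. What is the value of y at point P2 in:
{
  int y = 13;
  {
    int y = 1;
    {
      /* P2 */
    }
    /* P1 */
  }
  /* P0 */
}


P2's block does not declare y; resolves to the enclosing declaration at depth 1
y = 1


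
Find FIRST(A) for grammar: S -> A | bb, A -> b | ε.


Per alternative of A: FIRST(b) = {b}; FIRST(ε) = {ε}
FIRST(A) = {b, ε}


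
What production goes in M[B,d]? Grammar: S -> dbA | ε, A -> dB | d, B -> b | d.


For [B, d]: 'd' ∈ FIRST(d)
Entry: B -> d


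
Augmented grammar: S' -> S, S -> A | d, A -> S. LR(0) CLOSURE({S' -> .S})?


Start: S' -> .S
For each item with dot before a nonterminal B, add B -> .γ for every B-production
Closure: [S' -> .S, S -> .A, S -> .d, A -> .S]


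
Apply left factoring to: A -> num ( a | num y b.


Common prefix: 'num'
Factored: A -> num A', A' -> ( a | y b


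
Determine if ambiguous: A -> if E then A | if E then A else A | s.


dangling else: 'if E then if E then s else s' parses two ways
Ambiguous


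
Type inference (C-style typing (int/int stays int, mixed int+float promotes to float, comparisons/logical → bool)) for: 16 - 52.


Operand types: int - int
Rule: mixed int/float promotes to float; int/int stays int
Result type: int


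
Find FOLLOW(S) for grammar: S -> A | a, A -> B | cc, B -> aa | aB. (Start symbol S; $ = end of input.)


$ ∈ FOLLOW(S). For each A -> αBβ: add FIRST(β)\{ε} to FOLLOW(B); if β nullable, add FOLLOW(A).
FOLLOW(S) = {$}


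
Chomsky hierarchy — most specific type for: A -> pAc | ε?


Single nonterminal LHS, but p^n c^n is not regular
Classification: Type 2 (Context-Free)


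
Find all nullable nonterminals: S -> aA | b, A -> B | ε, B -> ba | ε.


A nonterminal is nullable iff some alternative derives ε (directly, or every symbol in it is nullable)
Nullable: {A, B}


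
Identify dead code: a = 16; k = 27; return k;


a is assigned but never read
Dead: 'a = 16'


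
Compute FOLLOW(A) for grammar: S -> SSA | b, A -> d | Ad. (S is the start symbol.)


$ ∈ FOLLOW(S). For each A -> αBβ: add FIRST(β)\{ε} to FOLLOW(B); if β nullable, add FOLLOW(A).
FOLLOW(A) = {$, b, d}


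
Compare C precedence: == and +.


'+' is additive (level 9); '==' is equality (level 6)
Higher level binds tighter
'+' has higher precedence than '=='


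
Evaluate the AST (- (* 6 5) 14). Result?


Evaluate inner: (* 6 5) = 30
Evaluate root: (- 30 14) = 16
Result: 16


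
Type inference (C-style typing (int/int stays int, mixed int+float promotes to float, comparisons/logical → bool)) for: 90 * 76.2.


Operand types: int * float
Rule: mixed int/float promotes to float; int/int stays int
Result type: float


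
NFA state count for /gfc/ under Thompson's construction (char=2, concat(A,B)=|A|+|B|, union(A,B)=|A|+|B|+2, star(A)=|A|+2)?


Syntax tree has 3 char leaf(s), 0 union(s), 0 star(s)
chars contribute 3×2 = 6; each union adds +2; each star adds +2
Total: 6 + 0 + 0 = 6 states


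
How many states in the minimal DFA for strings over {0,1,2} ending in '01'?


Track the longest suffix of input matching a prefix of '01': 3 classes (prefixes of length 0..2)
Minimal DFA: 3 states


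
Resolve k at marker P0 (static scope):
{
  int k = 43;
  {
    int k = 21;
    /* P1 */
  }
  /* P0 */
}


k declared in the same block as P0
k = 43


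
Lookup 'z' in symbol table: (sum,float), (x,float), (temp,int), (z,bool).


Lookup 'z' → type bool


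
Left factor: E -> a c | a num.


Common prefix: 'a'
Factored: E -> a E', E' -> c | num


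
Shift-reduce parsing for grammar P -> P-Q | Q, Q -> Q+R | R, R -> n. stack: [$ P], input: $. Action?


start symbol P on stack, input exhausted
Action: accept


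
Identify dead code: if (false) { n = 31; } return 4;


condition is constant false, so the whole block is unreachable
Dead: 'if (false) { n = 31; }'


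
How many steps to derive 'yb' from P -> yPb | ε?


Derivation: P => yPb => yb
Steps: 2


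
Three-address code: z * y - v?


Break into single-operator statements:
t1 = z * y
t2 = t1 - v


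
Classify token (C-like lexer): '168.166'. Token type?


Pattern: digits with a decimal point
Type: FLOAT_LITERAL


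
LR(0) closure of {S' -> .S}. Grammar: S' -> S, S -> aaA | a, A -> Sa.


Start: S' -> .S
For each item with dot before a nonterminal B, add B -> .γ for every B-production
Closure: [S' -> .S, S -> .aaA, S -> .a]


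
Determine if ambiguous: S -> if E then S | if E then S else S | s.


dangling else: 'if E then if E then s else s' parses two ways
Ambiguous


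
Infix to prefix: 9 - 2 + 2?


left-to-right (same/higher precedence on left): tree is (+ (- 9 2) 2)
Prefix: + - 9 2 2


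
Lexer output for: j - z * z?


Scan left to right, longest-match per lexeme
Tokens: ID(j), OP(-), ID(z), OP(*), ID(z)


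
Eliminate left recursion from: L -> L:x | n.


Left-recursive alternatives: L:x; non-recursive: n
Introduce L': L -> nL', L' -> :xL' | ε


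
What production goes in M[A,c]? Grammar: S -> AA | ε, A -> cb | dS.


For [A, c]: 'c' ∈ FIRST(cb)
Entry: A -> cb


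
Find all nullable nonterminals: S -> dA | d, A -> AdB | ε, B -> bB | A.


A nonterminal is nullable iff some alternative derives ε (directly, or every symbol in it is nullable)
Nullable: {A, B}


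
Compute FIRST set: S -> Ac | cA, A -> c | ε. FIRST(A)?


Per alternative of A: FIRST(c) = {c}; FIRST(ε) = {ε}
FIRST(A) = {c, ε}


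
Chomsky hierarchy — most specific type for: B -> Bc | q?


Left-linear: every RHS is a terminal or one nonterminal followed by a terminal
Classification: Type 3 (Regular)


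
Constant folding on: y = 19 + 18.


19 + 18 = 37 at compile time
Optimized: y = 37


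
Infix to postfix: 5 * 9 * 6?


Left to right (same or higher precedence on left)
Postfix: 5 9 * 6 *


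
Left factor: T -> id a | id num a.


Common prefix: 'id'
Factored: T -> id T', T' -> a | num a


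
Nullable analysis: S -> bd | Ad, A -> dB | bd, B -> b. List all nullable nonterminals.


A nonterminal is nullable iff some alternative derives ε (directly, or every symbol in it is nullable)
Nullable: {}


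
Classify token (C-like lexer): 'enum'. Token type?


Pattern: reserved word
Type: KEYWORD


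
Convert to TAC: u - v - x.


Break into single-operator statements:
t1 = u - v
t2 = t1 - x


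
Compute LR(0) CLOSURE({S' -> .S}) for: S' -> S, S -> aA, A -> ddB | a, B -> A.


Start: S' -> .S
For each item with dot before a nonterminal B, add B -> .γ for every B-production
Closure: [S' -> .S, S -> .aA]


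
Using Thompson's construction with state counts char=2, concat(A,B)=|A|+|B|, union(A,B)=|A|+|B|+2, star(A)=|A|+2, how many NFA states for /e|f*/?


Syntax tree has 2 char leaf(s), 1 union(s), 1 star(s)
chars contribute 2×2 = 4; each union adds +2; each star adds +2
Total: 4 + 2 + 2 = 8 states


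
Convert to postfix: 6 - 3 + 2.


Left to right (same or higher precedence on left)
Postfix: 6 3 - 2 +


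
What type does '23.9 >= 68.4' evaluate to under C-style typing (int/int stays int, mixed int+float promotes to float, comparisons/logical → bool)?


Operand types: float >= float
Rule: comparison yields bool
Result type: bool


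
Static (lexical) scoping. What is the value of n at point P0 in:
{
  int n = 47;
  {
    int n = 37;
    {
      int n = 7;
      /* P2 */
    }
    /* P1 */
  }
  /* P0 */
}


n declared in the same block as P0
n = 47


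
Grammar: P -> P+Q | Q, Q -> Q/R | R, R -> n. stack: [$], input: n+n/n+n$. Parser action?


no handle on stack; shift 'n'
Action: shift


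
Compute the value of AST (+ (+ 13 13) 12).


Evaluate inner: (+ 13 13) = 26
Evaluate root: (+ 26 12) = 38
Result: 38


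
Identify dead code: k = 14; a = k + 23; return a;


k is read by a's definition; a is returned
No dead code


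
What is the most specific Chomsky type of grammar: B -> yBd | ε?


Single nonterminal LHS, but y^n d^n is not regular
Classification: Type 2 (Context-Free)


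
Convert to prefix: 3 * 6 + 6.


left-to-right (same/higher precedence on left): tree is (+ (* 3 6) 6)
Prefix: + * 3 6 6


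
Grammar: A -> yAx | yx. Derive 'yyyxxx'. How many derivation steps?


Derivation: A => yAx => yyAxx => yyyxxx
Steps: 3


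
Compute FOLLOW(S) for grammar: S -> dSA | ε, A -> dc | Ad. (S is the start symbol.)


$ ∈ FOLLOW(S). For each A -> αBβ: add FIRST(β)\{ε} to FOLLOW(B); if β nullable, add FOLLOW(A).
FOLLOW(S) = {$, d}


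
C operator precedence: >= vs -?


'-' is additive (level 9); '>=' is relational (level 7)
Higher level binds tighter
'-' has higher precedence than '>='


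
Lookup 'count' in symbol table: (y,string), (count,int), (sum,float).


Lookup 'count' → type int


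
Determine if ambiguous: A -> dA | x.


right-linear, alternatives start with distinct terminals 'd' vs 'x': unique leftmost derivation
Unambiguous


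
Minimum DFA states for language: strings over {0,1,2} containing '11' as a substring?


KMP-style automaton: 2 progress states + 1 absorbing accept = 3
Minimal DFA: 3 states


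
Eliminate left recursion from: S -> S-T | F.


Left-recursive alternatives: S-T; non-recursive: F
Introduce S': S -> FS', S' -> -TS' | ε


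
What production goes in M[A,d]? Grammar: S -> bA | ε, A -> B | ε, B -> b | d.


For [A, d]: 'd' ∈ FIRST(B)
Entry: A -> B


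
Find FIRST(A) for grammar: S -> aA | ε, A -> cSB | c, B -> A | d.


Per alternative of A: FIRST(cSB) = {c}; FIRST(c) = {c}
FIRST(A) = {c}


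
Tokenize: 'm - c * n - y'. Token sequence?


Scan left to right, longest-match per lexeme
Tokens: ID(m), OP(-), ID(c), OP(*), ID(n), OP(-), ID(y)


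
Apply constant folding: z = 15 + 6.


15 + 6 = 21 at compile time
Optimized: z = 21


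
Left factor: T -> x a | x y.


Common prefix: 'x'
Factored: T -> x T', T' -> a | y


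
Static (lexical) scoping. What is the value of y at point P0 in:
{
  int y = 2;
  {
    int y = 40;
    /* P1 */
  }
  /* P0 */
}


y declared in the same block as P0
y = 2


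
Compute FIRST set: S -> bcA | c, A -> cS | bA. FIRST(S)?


Per alternative of S: FIRST(bcA) = {b}; FIRST(c) = {c}
FIRST(S) = {b, c}


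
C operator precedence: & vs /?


'/' is multiplicative (level 10); '&' is bitwise AND (level 5)
Higher level binds tighter
'/' has higher precedence than '&'


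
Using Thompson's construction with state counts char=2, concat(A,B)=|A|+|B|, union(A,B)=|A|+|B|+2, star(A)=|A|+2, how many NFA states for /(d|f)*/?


Syntax tree has 2 char leaf(s), 1 union(s), 1 star(s)
chars contribute 2×2 = 4; each union adds +2; each star adds +2
Total: 4 + 2 + 2 = 8 states


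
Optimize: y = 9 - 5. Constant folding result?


9 - 5 = 4 at compile time
Optimized: y = 4


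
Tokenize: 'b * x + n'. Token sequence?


Scan left to right, longest-match per lexeme
Tokens: ID(b), OP(*), ID(x), OP(+), ID(n)


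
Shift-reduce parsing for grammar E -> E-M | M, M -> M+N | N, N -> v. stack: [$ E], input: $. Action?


start symbol E on stack, input exhausted
Action: accept


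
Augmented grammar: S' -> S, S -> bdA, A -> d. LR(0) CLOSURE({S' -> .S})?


Start: S' -> .S
For each item with dot before a nonterminal B, add B -> .γ for every B-production
Closure: [S' -> .S, S -> .bdA]


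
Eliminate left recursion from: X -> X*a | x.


Left-recursive alternatives: X*a; non-recursive: x
Introduce X': X -> xX', X' -> *aX' | ε


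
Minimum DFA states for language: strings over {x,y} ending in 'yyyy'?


Track the longest suffix of input matching a prefix of 'yyyy': 5 classes (prefixes of length 0..4)
Minimal DFA: 5 states


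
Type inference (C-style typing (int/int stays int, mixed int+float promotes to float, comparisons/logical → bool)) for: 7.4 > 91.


Operand types: float > int
Rule: comparison yields bool
Result type: bool


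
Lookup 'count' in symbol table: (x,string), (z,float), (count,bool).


Lookup 'count' → type bool


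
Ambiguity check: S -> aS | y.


right-linear, alternatives start with distinct terminals 'a' vs 'y': unique leftmost derivation
Unambiguous


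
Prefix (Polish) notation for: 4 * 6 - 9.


left-to-right (same/higher precedence on left): tree is (- (* 4 6) 9)
Prefix: - * 4 6 9


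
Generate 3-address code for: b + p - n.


Break into single-operator statements:
t1 = b + p
t2 = t1 - n


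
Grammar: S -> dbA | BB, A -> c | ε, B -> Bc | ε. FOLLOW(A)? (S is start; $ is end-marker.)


$ ∈ FOLLOW(S). For each A -> αBβ: add FIRST(β)\{ε} to FOLLOW(B); if β nullable, add FOLLOW(A).
FOLLOW(A) = {$}


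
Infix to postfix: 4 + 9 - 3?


Left to right (same or higher precedence on left)
Postfix: 4 9 + 3 -


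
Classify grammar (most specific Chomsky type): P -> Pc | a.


Left-linear: every RHS is a terminal or one nonterminal followed by a terminal
Classification: Type 3 (Regular)


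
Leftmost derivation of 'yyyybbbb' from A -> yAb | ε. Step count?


Derivation: A => yAb => yyAbb => yyyAbbb => yyyyAbbbb => yyyybbbb
Steps: 5


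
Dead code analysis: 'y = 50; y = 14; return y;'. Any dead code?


first assignment to y is overwritten before any read
Dead: 'y = 50'


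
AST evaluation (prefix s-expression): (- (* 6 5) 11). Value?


Evaluate inner: (* 6 5) = 30
Evaluate root: (- 30 11) = 19
Result: 19


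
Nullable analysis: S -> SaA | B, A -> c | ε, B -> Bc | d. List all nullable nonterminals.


A nonterminal is nullable iff some alternative derives ε (directly, or every symbol in it is nullable)
Nullable: {A}


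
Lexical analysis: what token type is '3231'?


Pattern: digits only
Type: INTEGER_LITERAL


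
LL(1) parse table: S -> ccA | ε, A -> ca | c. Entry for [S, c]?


For [S, c]: 'c' ∈ FIRST(ccA)
Entry: S -> ccA


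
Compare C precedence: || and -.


'-' is additive (level 9); '||' is logical OR (level 1)
Higher level binds tighter
'-' has higher precedence than '||'


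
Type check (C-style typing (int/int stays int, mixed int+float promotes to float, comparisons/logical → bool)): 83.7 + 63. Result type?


Operand types: float + int
Rule: mixed int/float promotes to float; int/int stays int
Result type: float


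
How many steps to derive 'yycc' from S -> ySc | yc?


Derivation: S => ySc => yycc
Steps: 2


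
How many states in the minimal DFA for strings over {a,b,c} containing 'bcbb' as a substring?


KMP-style automaton: 4 progress states + 1 absorbing accept = 5
Minimal DFA: 5 states


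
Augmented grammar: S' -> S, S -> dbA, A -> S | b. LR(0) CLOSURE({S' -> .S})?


Start: S' -> .S
For each item with dot before a nonterminal B, add B -> .γ for every B-production
Closure: [S' -> .S, S -> .dbA]


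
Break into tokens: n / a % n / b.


Scan left to right, longest-match per lexeme
Tokens: ID(n), OP(/), ID(a), OP(%), ID(n), OP(/), ID(b)


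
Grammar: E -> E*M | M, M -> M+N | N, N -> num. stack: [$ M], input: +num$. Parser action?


shift '+' to continue M -> M+N
Action: shift


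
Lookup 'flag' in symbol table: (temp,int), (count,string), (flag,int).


Lookup 'flag' → type int


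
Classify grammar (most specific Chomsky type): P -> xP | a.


Right-linear: every RHS is a terminal or a terminal followed by one nonterminal
Classification: Type 3 (Regular)


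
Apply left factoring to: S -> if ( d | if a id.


Common prefix: 'if'
Factored: S -> if S', S' -> ( d | a id


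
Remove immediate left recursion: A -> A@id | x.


Left-recursive alternatives: A@id; non-recursive: x
Introduce A': A -> xA', A' -> @idA' | ε


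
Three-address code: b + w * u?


Break into single-operator statements:
t1 = w * u
t2 = b + t1


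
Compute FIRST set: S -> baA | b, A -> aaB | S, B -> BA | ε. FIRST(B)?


Per alternative of B: FIRST(BA) = {a, b}; FIRST(ε) = {ε}
FIRST(B) = {a, b, ε}


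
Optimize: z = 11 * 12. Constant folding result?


11 * 12 = 132 at compile time
Optimized: z = 132


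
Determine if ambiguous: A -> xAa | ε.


balanced x^n…a^n: each string has a unique parse
Unambiguous


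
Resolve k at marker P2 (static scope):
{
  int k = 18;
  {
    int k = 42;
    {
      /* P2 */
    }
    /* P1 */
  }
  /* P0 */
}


P2's block does not declare k; resolves to the enclosing declaration at depth 1
k = 42


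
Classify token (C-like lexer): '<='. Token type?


Pattern: operator symbol
Type: OPERATOR


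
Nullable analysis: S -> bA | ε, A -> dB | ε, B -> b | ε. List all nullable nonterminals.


A nonterminal is nullable iff some alternative derives ε (directly, or every symbol in it is nullable)
Nullable: {A, B, S}


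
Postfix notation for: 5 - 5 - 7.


Left to right (same or higher precedence on left)
Postfix: 5 5 - 7 -


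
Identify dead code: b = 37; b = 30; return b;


first assignment to b is overwritten before any read
Dead: 'b = 37'


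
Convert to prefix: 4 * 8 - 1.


left-to-right (same/higher precedence on left): tree is (- (* 4 8) 1)
Prefix: - * 4 8 1


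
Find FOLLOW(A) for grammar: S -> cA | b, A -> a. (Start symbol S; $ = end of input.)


$ ∈ FOLLOW(S). For each A -> αBβ: add FIRST(β)\{ε} to FOLLOW(B); if β nullable, add FOLLOW(A).
FOLLOW(A) = {$}


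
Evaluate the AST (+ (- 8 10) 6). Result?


Evaluate inner: (- 8 10) = -2
Evaluate root: (+ -2 6) = 4
Result: 4


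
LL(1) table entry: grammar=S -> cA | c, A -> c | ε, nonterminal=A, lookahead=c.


For [A, c]: 'c' ∈ FIRST(c)
Entry: A -> c


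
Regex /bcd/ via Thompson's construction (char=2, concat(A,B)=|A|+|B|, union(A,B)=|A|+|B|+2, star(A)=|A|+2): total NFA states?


Syntax tree has 3 char leaf(s), 0 union(s), 0 star(s)
chars contribute 3×2 = 6; each union adds +2; each star adds +2
Total: 6 + 0 + 0 = 6 states


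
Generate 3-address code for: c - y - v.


Break into single-operator statements:
t1 = c - y
t2 = t1 - v


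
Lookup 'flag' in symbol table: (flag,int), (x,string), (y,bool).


Lookup 'flag' → type int


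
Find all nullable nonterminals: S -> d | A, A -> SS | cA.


A nonterminal is nullable iff some alternative derives ε (directly, or every symbol in it is nullable)
Nullable: {}


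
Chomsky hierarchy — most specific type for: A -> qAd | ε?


Single nonterminal LHS, but q^n d^n is not regular
Classification: Type 2 (Context-Free)


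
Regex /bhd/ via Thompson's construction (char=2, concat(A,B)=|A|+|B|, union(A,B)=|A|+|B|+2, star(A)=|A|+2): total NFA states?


Syntax tree has 3 char leaf(s), 0 union(s), 0 star(s)
chars contribute 3×2 = 6; each union adds +2; each star adds +2
Total: 6 + 0 + 0 = 6 states


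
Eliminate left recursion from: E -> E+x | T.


Left-recursive alternatives: E+x; non-recursive: T
Introduce E': E -> TE', E' -> +xE' | ε


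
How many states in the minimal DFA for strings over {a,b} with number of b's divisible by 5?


Track (count of b) mod 5: states 0..4, accept at 0
Minimal DFA: 5 states


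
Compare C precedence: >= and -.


'-' is additive (level 9); '>=' is relational (level 7)
Higher level binds tighter
'-' has higher precedence than '>='


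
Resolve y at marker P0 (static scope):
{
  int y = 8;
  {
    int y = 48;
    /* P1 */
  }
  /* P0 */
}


y declared in the same block as P0
y = 8


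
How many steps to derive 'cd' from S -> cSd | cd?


Derivation: S => cd
Steps: 1


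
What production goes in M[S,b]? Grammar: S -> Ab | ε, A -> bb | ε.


For [S, b]: 'b' ∈ FIRST(Ab)
Entry: S -> Ab


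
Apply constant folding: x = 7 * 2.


7 * 2 = 14 at compile time
Optimized: x = 14


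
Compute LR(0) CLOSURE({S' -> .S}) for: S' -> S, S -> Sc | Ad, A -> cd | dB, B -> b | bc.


Start: S' -> .S
For each item with dot before a nonterminal B, add B -> .γ for every B-production
Closure: [S' -> .S, S -> .Sc, S -> .Ad, A -> .cd, A -> .dB]


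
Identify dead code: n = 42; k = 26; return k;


n is assigned but never read
Dead: 'n = 42'


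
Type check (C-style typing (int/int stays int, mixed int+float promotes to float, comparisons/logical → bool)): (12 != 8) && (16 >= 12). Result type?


Operand types: bool && bool
Rule: logical operators take bool operands and yield bool
Result type: bool


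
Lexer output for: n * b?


Scan left to right, longest-match per lexeme
Tokens: ID(n), OP(*), ID(b)


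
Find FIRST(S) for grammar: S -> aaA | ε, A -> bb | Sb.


Per alternative of S: FIRST(aaA) = {a}; FIRST(ε) = {ε}
FIRST(S) = {a, ε}


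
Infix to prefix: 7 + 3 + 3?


left-to-right (same/higher precedence on left): tree is (+ (+ 7 3) 3)
Prefix: + + 7 3 3


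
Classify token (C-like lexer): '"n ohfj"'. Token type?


Pattern: double-quoted sequence
Type: STRING_LITERAL


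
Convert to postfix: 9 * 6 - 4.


Left to right (same or higher precedence on left)
Postfix: 9 6 * 4 -


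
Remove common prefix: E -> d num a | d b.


Common prefix: 'd'
Factored: E -> d E', E' -> num a | b


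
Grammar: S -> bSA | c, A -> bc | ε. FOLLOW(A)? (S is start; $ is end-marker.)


$ ∈ FOLLOW(S). For each A -> αBβ: add FIRST(β)\{ε} to FOLLOW(B); if β nullable, add FOLLOW(A).
FOLLOW(A) = {$, b}


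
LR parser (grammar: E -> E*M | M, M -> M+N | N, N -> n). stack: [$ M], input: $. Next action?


lookahead ∉ {+} so M won't extend; reduce E -> M
Action: reduce (E -> M)


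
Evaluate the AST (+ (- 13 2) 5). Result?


Evaluate inner: (- 13 2) = 11
Evaluate root: (+ 11 5) = 16
Result: 16


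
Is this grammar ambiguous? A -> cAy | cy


balanced c^n…y^n: each string has a unique parse
Unambiguous


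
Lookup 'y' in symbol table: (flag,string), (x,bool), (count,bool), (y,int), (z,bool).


Lookup 'y' → type int


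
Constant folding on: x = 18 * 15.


18 * 15 = 270 at compile time
Optimized: x = 270


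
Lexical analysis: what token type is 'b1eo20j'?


Pattern: letter/underscore followed by alphanumerics, not a keyword
Type: IDENTIFIER


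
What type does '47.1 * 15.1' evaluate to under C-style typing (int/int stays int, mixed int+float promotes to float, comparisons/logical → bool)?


Operand types: float * float
Rule: mixed int/float promotes to float; int/int stays int
Result type: float


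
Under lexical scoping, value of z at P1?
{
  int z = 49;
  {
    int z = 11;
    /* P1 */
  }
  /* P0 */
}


z declared in the same block as P1
z = 11


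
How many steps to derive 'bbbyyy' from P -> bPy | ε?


Derivation: P => bPy => bbPyy => bbbPyyy => bbbyyy
Steps: 4


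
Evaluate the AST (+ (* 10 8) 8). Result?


Evaluate inner: (* 10 8) = 80
Evaluate root: (+ 80 8) = 88
Result: 88


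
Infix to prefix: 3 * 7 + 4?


left-to-right (same/higher precedence on left): tree is (+ (* 3 7) 4)
Prefix: + * 3 7 4


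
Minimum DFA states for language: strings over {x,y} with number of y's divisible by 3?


Track (count of y) mod 3: states 0..2, accept at 0
Minimal DFA: 3 states


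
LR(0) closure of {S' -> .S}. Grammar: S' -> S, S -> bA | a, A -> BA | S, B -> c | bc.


Start: S' -> .S
For each item with dot before a nonterminal B, add B -> .γ for every B-production
Closure: [S' -> .S, S -> .bA, S -> .a]


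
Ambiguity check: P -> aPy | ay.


balanced a^n…y^n: each string has a unique parse
Unambiguous


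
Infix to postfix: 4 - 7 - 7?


Left to right (same or higher precedence on left)
Postfix: 4 7 - 7 -


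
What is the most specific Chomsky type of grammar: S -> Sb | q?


Left-linear: every RHS is a terminal or one nonterminal followed by a terminal
Classification: Type 3 (Regular)


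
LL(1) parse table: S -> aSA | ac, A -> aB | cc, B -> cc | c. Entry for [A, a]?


For [A, a]: 'a' ∈ FIRST(aB)
Entry: A -> aB


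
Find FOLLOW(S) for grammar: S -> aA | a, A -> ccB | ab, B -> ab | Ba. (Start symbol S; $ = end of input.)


$ ∈ FOLLOW(S). For each A -> αBβ: add FIRST(β)\{ε} to FOLLOW(B); if β nullable, add FOLLOW(A).
FOLLOW(S) = {$}


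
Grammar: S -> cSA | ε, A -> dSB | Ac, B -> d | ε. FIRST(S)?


Per alternative of S: FIRST(cSA) = {c}; FIRST(ε) = {ε}
FIRST(S) = {c, ε}


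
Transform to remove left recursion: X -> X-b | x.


Left-recursive alternatives: X-b; non-recursive: x
Introduce X': X -> xX', X' -> -bX' | ε


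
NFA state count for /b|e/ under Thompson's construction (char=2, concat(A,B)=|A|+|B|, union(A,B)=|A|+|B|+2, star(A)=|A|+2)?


Syntax tree has 2 char leaf(s), 1 union(s), 0 star(s)
chars contribute 2×2 = 4; each union adds +2; each star adds +2
Total: 4 + 2 + 0 = 6 states


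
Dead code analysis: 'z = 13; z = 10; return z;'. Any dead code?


first assignment to z is overwritten before any read
Dead: 'z = 13'


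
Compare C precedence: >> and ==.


'>>' is shift (level 8); '==' is equality (level 6)
Higher level binds tighter
'>>' has higher precedence than '=='


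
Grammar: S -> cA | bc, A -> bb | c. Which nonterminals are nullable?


A nonterminal is nullable iff some alternative derives ε (directly, or every symbol in it is nullable)
Nullable: {}


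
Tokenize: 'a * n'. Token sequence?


Scan left to right, longest-match per lexeme
Tokens: ID(a), OP(*), ID(n)


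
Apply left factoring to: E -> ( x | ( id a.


Common prefix: '('
Factored: E -> ( E', E' -> x | id a


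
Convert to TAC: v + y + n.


Break into single-operator statements:
t1 = v + y
t2 = t1 + n


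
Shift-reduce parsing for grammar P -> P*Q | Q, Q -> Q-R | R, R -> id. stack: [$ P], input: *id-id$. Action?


shift '*' to continue P -> P*Q
Action: shift


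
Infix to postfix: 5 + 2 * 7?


* has higher precedence, evaluate 2*7 first
Postfix: 5 2 7 * +


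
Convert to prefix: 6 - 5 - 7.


left-to-right (same/higher precedence on left): tree is (- (- 6 5) 7)
Prefix: - - 6 5 7


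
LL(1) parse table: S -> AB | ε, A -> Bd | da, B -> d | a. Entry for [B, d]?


For [B, d]: 'd' ∈ FIRST(d)
Entry: B -> d


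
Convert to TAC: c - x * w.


Break into single-operator statements:
t1 = x * w
t2 = c - t1


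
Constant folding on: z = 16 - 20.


16 - 20 = -4 at compile time
Optimized: z = -4


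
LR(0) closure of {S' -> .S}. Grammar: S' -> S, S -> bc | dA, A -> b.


Start: S' -> .S
For each item with dot before a nonterminal B, add B -> .γ for every B-production
Closure: [S' -> .S, S -> .bc, S -> .dA]


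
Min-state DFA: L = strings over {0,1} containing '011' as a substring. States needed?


KMP-style automaton: 3 progress states + 1 absorbing accept = 4
Minimal DFA: 4 states


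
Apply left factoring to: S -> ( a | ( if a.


Common prefix: '('
Factored: S -> ( S', S' -> a | if a


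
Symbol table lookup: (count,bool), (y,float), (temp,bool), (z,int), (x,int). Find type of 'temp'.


Lookup 'temp' → type bool


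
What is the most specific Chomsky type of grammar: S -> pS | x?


Right-linear: every RHS is a terminal or a terminal followed by one nonterminal
Classification: Type 3 (Regular)


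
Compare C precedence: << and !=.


'<<' is shift (level 8); '!=' is equality (level 6)
Higher level binds tighter
'<<' has higher precedence than '!='


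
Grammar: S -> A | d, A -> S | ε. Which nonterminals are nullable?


A nonterminal is nullable iff some alternative derives ε (directly, or every symbol in it is nullable)
Nullable: {A, S}


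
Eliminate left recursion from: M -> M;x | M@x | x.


Left-recursive alternatives: M;x, M@x; non-recursive: x
Introduce M': M -> xM', M' -> ;xM' | @xM' | ε


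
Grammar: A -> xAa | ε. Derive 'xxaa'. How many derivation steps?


Derivation: A => xAa => xxAaa => xxaa
Steps: 3


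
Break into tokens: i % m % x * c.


Scan left to right, longest-match per lexeme
Tokens: ID(i), OP(%), ID(m), OP(%), ID(x), OP(*), ID(c)


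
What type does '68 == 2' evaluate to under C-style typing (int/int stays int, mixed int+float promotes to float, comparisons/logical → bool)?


Operand types: int == int
Rule: comparison yields bool
Result type: bool


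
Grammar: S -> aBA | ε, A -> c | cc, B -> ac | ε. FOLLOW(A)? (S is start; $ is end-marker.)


$ ∈ FOLLOW(S). For each A -> αBβ: add FIRST(β)\{ε} to FOLLOW(B); if β nullable, add FOLLOW(A).
FOLLOW(A) = {$}


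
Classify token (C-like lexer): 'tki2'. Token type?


Pattern: letter/underscore followed by alphanumerics, not a keyword
Type: IDENTIFIER


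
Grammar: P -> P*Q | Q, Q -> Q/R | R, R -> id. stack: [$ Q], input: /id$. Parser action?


shift '/' to continue Q -> Q/R
Action: shift


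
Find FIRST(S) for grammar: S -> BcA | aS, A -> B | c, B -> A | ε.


Per alternative of S: FIRST(BcA) = {c}; FIRST(aS) = {a}
FIRST(S) = {a, c}


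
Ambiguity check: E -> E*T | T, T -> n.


precedence layered via separate nonterminal T: deterministic
Unambiguous


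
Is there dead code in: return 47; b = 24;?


statement follows a return and is unreachable
Dead: 'b = 24'


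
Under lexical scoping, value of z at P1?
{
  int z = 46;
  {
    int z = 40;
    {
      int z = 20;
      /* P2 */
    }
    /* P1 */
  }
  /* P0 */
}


z declared in the same block as P1
z = 40


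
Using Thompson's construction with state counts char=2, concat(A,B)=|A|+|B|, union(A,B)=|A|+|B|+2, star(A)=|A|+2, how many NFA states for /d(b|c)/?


Syntax tree has 3 char leaf(s), 1 union(s), 0 star(s)
chars contribute 3×2 = 6; each union adds +2; each star adds +2
Total: 6 + 2 + 0 = 8 states


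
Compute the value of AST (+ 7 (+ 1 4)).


Evaluate inner: (+ 1 4) = 5
Evaluate root: (+ 7 5) = 12
Result: 12


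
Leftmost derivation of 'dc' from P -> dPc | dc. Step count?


Derivation: P => dc
Steps: 1


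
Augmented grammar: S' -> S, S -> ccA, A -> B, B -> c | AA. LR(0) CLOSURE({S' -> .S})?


Start: S' -> .S
For each item with dot before a nonterminal B, add B -> .γ for every B-production
Closure: [S' -> .S, S -> .ccA]


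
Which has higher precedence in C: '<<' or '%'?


'%' is multiplicative (level 10); '<<' is shift (level 8)
Higher level binds tighter
'%' has higher precedence than '<<'


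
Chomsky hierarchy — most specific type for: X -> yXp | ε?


Single nonterminal LHS, but y^n p^n is not regular
Classification: Type 2 (Context-Free)


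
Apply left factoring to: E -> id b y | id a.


Common prefix: 'id'
Factored: E -> id E', E' -> b y | a


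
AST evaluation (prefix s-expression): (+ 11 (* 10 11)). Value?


Evaluate inner: (* 10 11) = 110
Evaluate root: (+ 11 110) = 121
Result: 121


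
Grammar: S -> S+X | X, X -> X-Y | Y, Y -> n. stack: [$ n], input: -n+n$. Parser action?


'n' on top is the handle for Y -> n
Action: reduce (Y -> n)


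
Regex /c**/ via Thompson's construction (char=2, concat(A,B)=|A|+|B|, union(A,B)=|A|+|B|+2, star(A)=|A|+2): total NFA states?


Syntax tree has 1 char leaf(s), 0 union(s), 2 star(s)
chars contribute 1×2 = 2; each union adds +2; each star adds +2
Total: 2 + 0 + 4 = 6 states


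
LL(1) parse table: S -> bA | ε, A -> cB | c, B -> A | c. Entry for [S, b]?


For [S, b]: 'b' ∈ FIRST(bA)
Entry: S -> bA


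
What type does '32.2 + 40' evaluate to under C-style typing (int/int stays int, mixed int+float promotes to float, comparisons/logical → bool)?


Operand types: float + int
Rule: mixed int/float promotes to float; int/int stays int
Result type: float


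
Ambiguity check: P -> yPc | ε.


balanced y^n…c^n: each string has a unique parse
Unambiguous


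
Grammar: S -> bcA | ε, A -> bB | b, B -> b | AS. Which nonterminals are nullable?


A nonterminal is nullable iff some alternative derives ε (directly, or every symbol in it is nullable)
Nullable: {S}


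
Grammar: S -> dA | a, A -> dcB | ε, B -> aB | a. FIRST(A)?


Per alternative of A: FIRST(dcB) = {d}; FIRST(ε) = {ε}
FIRST(A) = {d, ε}


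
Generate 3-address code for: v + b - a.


Break into single-operator statements:
t1 = v + b
t2 = t1 - a


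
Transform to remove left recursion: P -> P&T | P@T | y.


Left-recursive alternatives: P&T, P@T; non-recursive: y
Introduce P': P -> yP', P' -> &TP' | @TP' | ε


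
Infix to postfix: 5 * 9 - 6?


Left to right (same or higher precedence on left)
Postfix: 5 9 * 6 -


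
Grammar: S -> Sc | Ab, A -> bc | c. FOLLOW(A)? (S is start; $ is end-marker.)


$ ∈ FOLLOW(S). For each A -> αBβ: add FIRST(β)\{ε} to FOLLOW(B); if β nullable, add FOLLOW(A).
FOLLOW(A) = {b}


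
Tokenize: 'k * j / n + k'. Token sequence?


Scan left to right, longest-match per lexeme
Tokens: ID(k), OP(*), ID(j), OP(/), ID(n), OP(+), ID(k)


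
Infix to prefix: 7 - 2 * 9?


'*' binds tighter: tree is (- 7 (* 2 9))
Prefix: - 7 * 2 9


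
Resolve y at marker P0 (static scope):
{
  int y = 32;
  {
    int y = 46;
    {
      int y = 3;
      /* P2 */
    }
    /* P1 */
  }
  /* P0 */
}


y declared in the same block as P0
y = 32


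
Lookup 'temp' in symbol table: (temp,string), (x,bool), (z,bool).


Lookup 'temp' → type string


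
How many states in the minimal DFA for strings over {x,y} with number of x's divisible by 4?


Track (count of x) mod 4: states 0..3, accept at 0
Minimal DFA: 4 states


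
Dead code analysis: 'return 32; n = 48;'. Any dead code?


statement follows a return and is unreachable
Dead: 'n = 48'


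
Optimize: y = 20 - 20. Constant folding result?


20 - 20 = 0 at compile time
Optimized: y = 0


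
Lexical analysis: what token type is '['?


Pattern: delimiter/punctuation
Type: PUNCTUATION


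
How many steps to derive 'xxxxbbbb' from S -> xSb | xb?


Derivation: S => xSb => xxSbb => xxxSbbb => xxxxbbbb
Steps: 4


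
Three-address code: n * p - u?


Break into single-operator statements:
t1 = n * p
t2 = t1 - u


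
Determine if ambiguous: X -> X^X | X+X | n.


'n^n+n' has two parse trees (no precedence encoded between ^ and +)
Ambiguous


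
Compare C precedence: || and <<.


'<<' is shift (level 8); '||' is logical OR (level 1)
Higher level binds tighter
'<<' has higher precedence than '||'


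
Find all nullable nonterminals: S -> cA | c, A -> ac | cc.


A nonterminal is nullable iff some alternative derives ε (directly, or every symbol in it is nullable)
Nullable: {}


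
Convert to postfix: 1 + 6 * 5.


* has higher precedence, evaluate 6*5 first
Postfix: 1 6 5 * +


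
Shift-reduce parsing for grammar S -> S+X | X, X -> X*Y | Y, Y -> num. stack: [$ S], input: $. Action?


start symbol S on stack, input exhausted
Action: accept


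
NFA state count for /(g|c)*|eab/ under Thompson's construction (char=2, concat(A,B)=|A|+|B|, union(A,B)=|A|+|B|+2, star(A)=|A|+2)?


Syntax tree has 5 char leaf(s), 2 union(s), 1 star(s)
chars contribute 5×2 = 10; each union adds +2; each star adds +2
Total: 10 + 4 + 2 = 16 states


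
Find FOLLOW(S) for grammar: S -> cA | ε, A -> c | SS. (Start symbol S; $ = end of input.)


$ ∈ FOLLOW(S). For each A -> αBβ: add FIRST(β)\{ε} to FOLLOW(B); if β nullable, add FOLLOW(A).
FOLLOW(S) = {$, c}


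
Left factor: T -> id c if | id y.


Common prefix: 'id'
Factored: T -> id T', T' -> c if | y


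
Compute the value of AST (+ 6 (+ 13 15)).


Evaluate inner: (+ 13 15) = 28
Evaluate root: (+ 6 28) = 34
Result: 34


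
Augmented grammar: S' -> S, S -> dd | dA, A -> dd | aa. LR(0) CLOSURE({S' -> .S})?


Start: S' -> .S
For each item with dot before a nonterminal B, add B -> .γ for every B-production
Closure: [S' -> .S, S -> .dd, S -> .dA]


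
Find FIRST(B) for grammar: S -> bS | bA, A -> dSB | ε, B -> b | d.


Per alternative of B: FIRST(b) = {b}; FIRST(d) = {d}
FIRST(B) = {b, d}


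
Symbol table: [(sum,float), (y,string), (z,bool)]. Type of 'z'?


Lookup 'z' → type bool


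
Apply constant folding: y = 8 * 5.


8 * 5 = 40 at compile time
Optimized: y = 40


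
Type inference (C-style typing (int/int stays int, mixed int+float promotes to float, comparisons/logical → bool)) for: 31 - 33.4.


Operand types: int - float
Rule: mixed int/float promotes to float; int/int stays int
Result type: float


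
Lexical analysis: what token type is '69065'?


Pattern: digits only
Type: INTEGER_LITERAL


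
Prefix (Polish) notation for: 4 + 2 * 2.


'*' binds tighter: tree is (+ 4 (* 2 2))
Prefix: + 4 * 2 2


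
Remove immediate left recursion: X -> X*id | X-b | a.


Left-recursive alternatives: X*id, X-b; non-recursive: a
Introduce X': X -> aX', X' -> *idX' | -bX' | ε


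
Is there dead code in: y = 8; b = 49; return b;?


y is assigned but never read
Dead: 'y = 8'


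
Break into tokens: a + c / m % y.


Scan left to right, longest-match per lexeme
Tokens: ID(a), OP(+), ID(c), OP(/), ID(m), OP(%), ID(y)


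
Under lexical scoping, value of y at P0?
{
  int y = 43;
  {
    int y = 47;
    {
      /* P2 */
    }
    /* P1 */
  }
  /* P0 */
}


y declared in the same block as P0
y = 43


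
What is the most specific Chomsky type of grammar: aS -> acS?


LHS has context (more than one symbol) and |LHS| ≤ |RHS|
Classification: Type 1 (Context-Sensitive)


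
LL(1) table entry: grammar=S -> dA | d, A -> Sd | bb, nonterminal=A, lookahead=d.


For [A, d]: 'd' ∈ FIRST(Sd)
Entry: A -> Sd


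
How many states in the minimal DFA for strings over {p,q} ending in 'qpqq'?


Track the longest suffix of input matching a prefix of 'qpqq': 5 classes (prefixes of length 0..4)
Minimal DFA: 5 states


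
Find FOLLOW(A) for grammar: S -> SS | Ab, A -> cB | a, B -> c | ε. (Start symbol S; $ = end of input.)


$ ∈ FOLLOW(S). For each A -> αBβ: add FIRST(β)\{ε} to FOLLOW(B); if β nullable, add FOLLOW(A).
FOLLOW(A) = {b}


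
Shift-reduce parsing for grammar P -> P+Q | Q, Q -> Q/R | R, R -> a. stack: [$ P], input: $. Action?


start symbol P on stack, input exhausted
Action: accept


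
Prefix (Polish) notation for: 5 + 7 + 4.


left-to-right (same/higher precedence on left): tree is (+ (+ 5 7) 4)
Prefix: + + 5 7 4


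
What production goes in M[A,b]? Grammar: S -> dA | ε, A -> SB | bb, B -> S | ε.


For [A, b]: 'b' ∈ FIRST(bb)
Entry: A -> bb


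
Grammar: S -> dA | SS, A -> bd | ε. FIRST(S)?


Per alternative of S: FIRST(dA) = {d}; FIRST(SS) = {d}
FIRST(S) = {d}


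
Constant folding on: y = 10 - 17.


10 - 17 = -7 at compile time
Optimized: y = -7


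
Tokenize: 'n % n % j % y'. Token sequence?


Scan left to right, longest-match per lexeme
Tokens: ID(n), OP(%), ID(n), OP(%), ID(j), OP(%), ID(y)
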